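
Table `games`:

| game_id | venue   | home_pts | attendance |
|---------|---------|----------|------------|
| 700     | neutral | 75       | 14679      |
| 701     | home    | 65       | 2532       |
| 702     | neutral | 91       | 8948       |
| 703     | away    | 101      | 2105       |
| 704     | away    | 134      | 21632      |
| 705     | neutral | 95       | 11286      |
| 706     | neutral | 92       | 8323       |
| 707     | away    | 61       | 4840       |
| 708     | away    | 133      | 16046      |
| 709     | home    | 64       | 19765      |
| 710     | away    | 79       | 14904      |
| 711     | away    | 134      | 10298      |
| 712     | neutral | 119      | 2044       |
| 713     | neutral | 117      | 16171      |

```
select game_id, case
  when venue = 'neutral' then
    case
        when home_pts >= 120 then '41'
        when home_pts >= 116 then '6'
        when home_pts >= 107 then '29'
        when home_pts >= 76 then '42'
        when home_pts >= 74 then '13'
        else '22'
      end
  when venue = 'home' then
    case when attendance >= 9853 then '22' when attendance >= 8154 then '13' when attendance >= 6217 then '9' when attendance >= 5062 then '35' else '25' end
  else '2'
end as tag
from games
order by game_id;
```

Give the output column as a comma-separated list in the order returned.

13, 25, 42, 2, 2, 42, 42, 2, 2, 22, 2, 2, 6, 6

game_id=700: venue='neutral' → inner[home_pts >= 74] → 13
game_id=701: venue='home' → inner[ELSE] → 25
game_id=702: venue='neutral' → inner[home_pts >= 76] → 42
game_id=703: venue='away' → outer ELSE → 2
game_id=704: venue='away' → outer ELSE → 2
game_id=705: venue='neutral' → inner[home_pts >= 76] → 42
game_id=706: venue='neutral' → inner[home_pts >= 76] → 42
game_id=707: venue='away' → outer ELSE → 2
game_id=708: venue='away' → outer ELSE → 2
game_id=709: venue='home' → inner[attendance >= 9853] → 22
game_id=710: venue='away' → outer ELSE → 2
game_id=711: venue='away' → outer ELSE → 2
game_id=712: venue='neutral' → inner[home_pts >= 116] → 6
game_id=713: venue='neutral' → inner[home_pts >= 116] → 6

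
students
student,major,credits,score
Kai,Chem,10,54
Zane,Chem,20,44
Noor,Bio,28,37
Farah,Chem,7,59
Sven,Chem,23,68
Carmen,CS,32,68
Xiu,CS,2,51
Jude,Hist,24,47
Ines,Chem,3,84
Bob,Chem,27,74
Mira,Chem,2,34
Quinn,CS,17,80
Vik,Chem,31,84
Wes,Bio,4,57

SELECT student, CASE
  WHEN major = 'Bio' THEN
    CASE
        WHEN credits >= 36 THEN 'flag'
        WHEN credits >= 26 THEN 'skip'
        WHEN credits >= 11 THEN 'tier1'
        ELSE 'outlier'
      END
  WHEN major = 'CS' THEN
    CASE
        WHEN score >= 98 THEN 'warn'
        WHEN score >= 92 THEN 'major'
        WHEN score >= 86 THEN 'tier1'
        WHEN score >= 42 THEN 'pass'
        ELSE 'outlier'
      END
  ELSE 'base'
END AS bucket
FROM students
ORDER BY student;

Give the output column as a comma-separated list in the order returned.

base, pass, base, base, base, base, base, skip, pass, base, base, outlier, pass, base

student=Bob: major='Chem' → outer ELSE → base
student=Carmen: major='CS' → inner[score >= 42] → pass
student=Farah: major='Chem' → outer ELSE → base
student=Ines: major='Chem' → outer ELSE → base
student=Jude: major='Hist' → outer ELSE → base
student=Kai: major='Chem' → outer ELSE → base
student=Mira: major='Chem' → outer ELSE → base
student=Noor: major='Bio' → inner[credits >= 26] → skip
student=Quinn: major='CS' → inner[score >= 42] → pass
student=Sven: major='Chem' → outer ELSE → base
student=Vik: major='Chem' → outer ELSE → base
student=Wes: major='Bio' → inner[ELSE] → outlier
student=Xiu: major='CS' → inner[score >= 42] → pass
student=Zane: major='Chem' → outer ELSE → base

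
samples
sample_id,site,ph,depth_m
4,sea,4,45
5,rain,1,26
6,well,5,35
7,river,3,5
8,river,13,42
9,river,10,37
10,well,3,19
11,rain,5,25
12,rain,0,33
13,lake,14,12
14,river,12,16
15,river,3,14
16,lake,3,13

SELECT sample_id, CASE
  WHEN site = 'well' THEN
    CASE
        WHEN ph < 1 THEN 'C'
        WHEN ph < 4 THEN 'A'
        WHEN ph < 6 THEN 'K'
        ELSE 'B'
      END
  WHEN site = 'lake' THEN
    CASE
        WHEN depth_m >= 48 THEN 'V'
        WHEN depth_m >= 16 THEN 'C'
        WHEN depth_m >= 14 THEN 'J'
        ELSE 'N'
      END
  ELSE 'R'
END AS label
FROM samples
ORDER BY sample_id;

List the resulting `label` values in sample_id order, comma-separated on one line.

sample_id=4: site='sea' → outer ELSE → R
sample_id=5: site='rain' → outer ELSE → R
sample_id=6: site='well' → inner[ph < 6] → K
sample_id=7: site='river' → outer ELSE → R
sample_id=8: site='river' → outer ELSE → R
sample_id=9: site='river' → outer ELSE → R
sample_id=10: site='well' → inner[ph < 4] → A
sample_id=11: site='rain' → outer ELSE → R
sample_id=12: site='rain' → outer ELSE → R
sample_id=13: site='lake' → inner[ELSE] → N
sample_id=14: site='river' → outer ELSE → R
sample_id=15: site='river' → outer ELSE → R
sample_id=16: site='lake' → inner[ELSE] → N

R, R, K, R, R, R, A, R, R, N, R, R, N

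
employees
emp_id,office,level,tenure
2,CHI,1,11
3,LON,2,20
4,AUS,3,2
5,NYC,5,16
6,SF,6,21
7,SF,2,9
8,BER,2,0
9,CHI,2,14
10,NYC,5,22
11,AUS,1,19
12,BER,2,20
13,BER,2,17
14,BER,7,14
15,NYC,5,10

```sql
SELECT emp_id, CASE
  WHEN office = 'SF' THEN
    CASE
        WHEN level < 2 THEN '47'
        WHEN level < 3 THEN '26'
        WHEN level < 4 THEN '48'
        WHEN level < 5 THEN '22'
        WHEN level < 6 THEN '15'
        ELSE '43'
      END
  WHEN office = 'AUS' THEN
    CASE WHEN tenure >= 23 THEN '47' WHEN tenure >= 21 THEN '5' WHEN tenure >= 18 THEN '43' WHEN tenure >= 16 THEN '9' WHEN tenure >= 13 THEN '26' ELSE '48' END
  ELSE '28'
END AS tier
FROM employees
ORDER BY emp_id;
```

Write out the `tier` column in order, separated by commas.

emp_id=2: office='CHI' → outer ELSE → 28
emp_id=3: office='LON' → outer ELSE → 28
emp_id=4: office='AUS' → inner[ELSE] → 48
emp_id=5: office='NYC' → outer ELSE → 28
emp_id=6: office='SF' → inner[ELSE] → 43
emp_id=7: office='SF' → inner[level < 3] → 26
emp_id=8: office='BER' → outer ELSE → 28
emp_id=9: office='CHI' → outer ELSE → 28
emp_id=10: office='NYC' → outer ELSE → 28
emp_id=11: office='AUS' → inner[tenure >= 18] → 43
emp_id=12: office='BER' → outer ELSE → 28
emp_id=13: office='BER' → outer ELSE → 28
emp_id=14: office='BER' → outer ELSE → 28
emp_id=15: office='NYC' → outer ELSE → 28

28, 28, 48, 28, 43, 26, 28, 28, 28, 43, 28, 28, 28, 28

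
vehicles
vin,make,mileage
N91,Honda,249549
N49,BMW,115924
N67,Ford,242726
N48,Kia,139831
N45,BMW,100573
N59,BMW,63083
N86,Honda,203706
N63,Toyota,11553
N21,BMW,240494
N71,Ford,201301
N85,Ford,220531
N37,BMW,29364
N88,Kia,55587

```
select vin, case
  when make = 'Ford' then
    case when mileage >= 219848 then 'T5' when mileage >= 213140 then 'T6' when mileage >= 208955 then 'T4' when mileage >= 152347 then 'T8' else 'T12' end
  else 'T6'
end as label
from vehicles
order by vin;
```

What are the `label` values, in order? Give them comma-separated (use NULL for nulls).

vin=N21: make='BMW' → outer ELSE → T6
vin=N37: make='BMW' → outer ELSE → T6
vin=N45: make='BMW' → outer ELSE → T6
vin=N48: make='Kia' → outer ELSE → T6
vin=N49: make='BMW' → outer ELSE → T6
vin=N59: make='BMW' → outer ELSE → T6
vin=N63: make='Toyota' → outer ELSE → T6
vin=N67: make='Ford' → inner[mileage >= 219848] → T5
vin=N71: make='Ford' → inner[mileage >= 152347] → T8
vin=N85: make='Ford' → inner[mileage >= 219848] → T5
vin=N86: make='Honda' → outer ELSE → T6
vin=N88: make='Kia' → outer ELSE → T6
vin=N91: make='Honda' → outer ELSE → T6

T6, T6, T6, T6, T6, T6, T6, T5, T8, T5, T6, T6, T6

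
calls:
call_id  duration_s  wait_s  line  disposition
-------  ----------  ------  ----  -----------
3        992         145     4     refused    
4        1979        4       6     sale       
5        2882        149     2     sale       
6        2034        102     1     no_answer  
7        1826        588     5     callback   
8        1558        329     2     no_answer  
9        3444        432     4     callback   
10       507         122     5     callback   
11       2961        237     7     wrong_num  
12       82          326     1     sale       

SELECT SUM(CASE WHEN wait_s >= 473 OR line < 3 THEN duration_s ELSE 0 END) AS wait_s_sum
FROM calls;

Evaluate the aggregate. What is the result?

call_id=3: ✗
call_id=4: ✗
call_id=5: ✓ → 2882
call_id=6: ✓ → 2034
call_id=7: ✓ → 1826
call_id=8: ✓ → 1558
call_id=9: ✗
call_id=10: ✗
call_id=11: ✗
call_id=12: ✓ → 82
wait_s_sum = 2882 + 2034 + 1826 + 1558 + 82 = 8382

8382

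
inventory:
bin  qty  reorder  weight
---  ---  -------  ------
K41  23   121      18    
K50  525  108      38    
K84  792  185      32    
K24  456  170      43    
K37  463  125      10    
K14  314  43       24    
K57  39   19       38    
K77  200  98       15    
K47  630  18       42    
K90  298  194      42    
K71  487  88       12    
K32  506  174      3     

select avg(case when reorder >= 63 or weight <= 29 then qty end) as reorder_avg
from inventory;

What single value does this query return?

406.4

bin=K41: ✓ → 23
bin=K50: ✓ → 525
bin=K84: ✓ → 792
bin=K24: ✓ → 456
bin=K37: ✓ → 463
bin=K14: ✓ → 314
bin=K57: ✗
bin=K77: ✓ → 200
bin=K47: ✗
bin=K90: ✓ → 298
bin=K71: ✓ → 487
bin=K32: ✓ → 506
reorder_avg = (23 + 525 + 792 + 456 + 463 + 314 + 200 + 298 + 487 + 506) / 10 = 406.4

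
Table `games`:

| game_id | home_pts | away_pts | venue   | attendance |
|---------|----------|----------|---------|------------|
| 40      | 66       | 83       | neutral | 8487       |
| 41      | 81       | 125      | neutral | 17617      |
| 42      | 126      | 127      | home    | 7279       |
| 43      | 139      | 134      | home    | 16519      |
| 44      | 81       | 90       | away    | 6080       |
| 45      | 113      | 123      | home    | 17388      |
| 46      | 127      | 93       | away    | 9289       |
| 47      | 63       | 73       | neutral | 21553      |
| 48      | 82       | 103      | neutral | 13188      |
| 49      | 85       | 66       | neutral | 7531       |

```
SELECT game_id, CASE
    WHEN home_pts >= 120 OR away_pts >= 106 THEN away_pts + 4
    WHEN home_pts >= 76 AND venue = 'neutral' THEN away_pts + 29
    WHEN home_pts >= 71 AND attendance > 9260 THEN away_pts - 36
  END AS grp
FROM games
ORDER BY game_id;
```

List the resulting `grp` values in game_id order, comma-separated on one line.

NULL, 129, 131, 138, NULL, 127, 97, NULL, 132, 95

game_id=40: (no match → NULL) → NULL
game_id=41: home_pts >= 120 OR away_pts >= 106 → 129
game_id=42: home_pts >= 120 OR away_pts >= 106 → 131
game_id=43: home_pts >= 120 OR away_pts >= 106 → 138
game_id=44: (no match → NULL) → NULL
game_id=45: home_pts >= 120 OR away_pts >= 106 → 127
game_id=46: home_pts >= 120 OR away_pts >= 106 → 97
game_id=47: (no match → NULL) → NULL
game_id=48: home_pts >= 76 AND venue = 'neutral' → 132
game_id=49: home_pts >= 76 AND venue = 'neutral' → 95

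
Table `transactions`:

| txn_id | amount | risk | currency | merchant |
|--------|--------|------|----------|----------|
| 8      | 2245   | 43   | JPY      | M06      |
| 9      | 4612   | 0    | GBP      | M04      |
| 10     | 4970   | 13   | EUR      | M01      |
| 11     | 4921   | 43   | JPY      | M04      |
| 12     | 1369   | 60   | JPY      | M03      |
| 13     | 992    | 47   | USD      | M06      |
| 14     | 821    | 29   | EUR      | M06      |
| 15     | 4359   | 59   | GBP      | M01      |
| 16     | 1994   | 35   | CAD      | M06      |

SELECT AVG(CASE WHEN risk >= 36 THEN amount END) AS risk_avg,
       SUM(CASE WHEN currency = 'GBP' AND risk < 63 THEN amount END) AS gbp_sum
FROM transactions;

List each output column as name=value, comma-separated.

risk_avg=2777.2, gbp_sum=8971

[risk_avg: risk >= 36]
txn_id=8: ✓ → 2245
txn_id=9: ✗
txn_id=10: ✗
txn_id=11: ✓ → 4921
txn_id=12: ✓ → 1369
txn_id=13: ✓ → 992
txn_id=14: ✗
txn_id=15: ✓ → 4359
txn_id=16: ✗
risk_avg = (2245 + 4921 + 1369 + 992 + 4359) / 5 = 2777.2
—
[gbp_sum: currency = 'GBP' AND risk < 63]
txn_id=8: ✗
txn_id=9: ✓ → 4612
txn_id=10: ✗
txn_id=11: ✗
txn_id=12: ✗
txn_id=13: ✗
txn_id=14: ✗
txn_id=15: ✓ → 4359
txn_id=16: ✗
gbp_sum = 4612 + 4359 = 8971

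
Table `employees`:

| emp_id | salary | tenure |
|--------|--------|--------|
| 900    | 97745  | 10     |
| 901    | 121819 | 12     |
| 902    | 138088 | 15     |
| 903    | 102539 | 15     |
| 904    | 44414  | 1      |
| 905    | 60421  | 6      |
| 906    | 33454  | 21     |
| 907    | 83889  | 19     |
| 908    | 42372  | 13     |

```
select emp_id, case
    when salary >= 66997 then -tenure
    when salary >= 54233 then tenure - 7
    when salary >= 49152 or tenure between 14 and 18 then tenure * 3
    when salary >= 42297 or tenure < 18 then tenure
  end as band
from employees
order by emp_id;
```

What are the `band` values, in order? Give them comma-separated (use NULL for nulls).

-10, -12, -15, -15, 1, -1, NULL, -19, 13

emp_id=900: salary >= 66997 → -10
emp_id=901: salary >= 66997 → -12
emp_id=902: salary >= 66997 → -15
emp_id=903: salary >= 66997 → -15
emp_id=904: salary >= 42297 or tenure < 18 → 1
emp_id=905: salary >= 54233 → -1
emp_id=906: (no match → NULL) → NULL
emp_id=907: salary >= 66997 → -19
emp_id=908: salary >= 42297 or tenure < 18 → 13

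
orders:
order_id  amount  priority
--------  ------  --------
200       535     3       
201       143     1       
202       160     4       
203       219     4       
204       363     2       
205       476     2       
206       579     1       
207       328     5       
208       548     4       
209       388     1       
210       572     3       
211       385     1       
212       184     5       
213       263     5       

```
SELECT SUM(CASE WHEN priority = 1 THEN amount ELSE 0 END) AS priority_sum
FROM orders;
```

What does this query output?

1495

order_id=200: ✗
order_id=201: ✓ → 143
order_id=202: ✗
order_id=203: ✗
order_id=204: ✗
order_id=205: ✗
order_id=206: ✓ → 579
order_id=207: ✗
order_id=208: ✗
order_id=209: ✓ → 388
order_id=210: ✗
order_id=211: ✓ → 385
order_id=212: ✗
order_id=213: ✗
priority_sum = 143 + 579 + 388 + 385 = 1495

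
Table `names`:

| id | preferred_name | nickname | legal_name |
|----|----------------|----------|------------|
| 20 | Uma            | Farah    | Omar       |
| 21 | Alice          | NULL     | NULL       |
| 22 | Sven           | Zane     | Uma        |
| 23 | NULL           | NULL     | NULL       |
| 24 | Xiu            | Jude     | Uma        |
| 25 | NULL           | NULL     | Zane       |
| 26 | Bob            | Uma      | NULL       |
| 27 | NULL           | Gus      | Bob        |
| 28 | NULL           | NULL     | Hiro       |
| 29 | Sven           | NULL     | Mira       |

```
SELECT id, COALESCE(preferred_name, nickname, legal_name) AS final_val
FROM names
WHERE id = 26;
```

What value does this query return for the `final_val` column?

id = 26: preferred_name=Bob, nickname=Uma, legal_name=NULL.
preferred_name=Bob → Bob

Bob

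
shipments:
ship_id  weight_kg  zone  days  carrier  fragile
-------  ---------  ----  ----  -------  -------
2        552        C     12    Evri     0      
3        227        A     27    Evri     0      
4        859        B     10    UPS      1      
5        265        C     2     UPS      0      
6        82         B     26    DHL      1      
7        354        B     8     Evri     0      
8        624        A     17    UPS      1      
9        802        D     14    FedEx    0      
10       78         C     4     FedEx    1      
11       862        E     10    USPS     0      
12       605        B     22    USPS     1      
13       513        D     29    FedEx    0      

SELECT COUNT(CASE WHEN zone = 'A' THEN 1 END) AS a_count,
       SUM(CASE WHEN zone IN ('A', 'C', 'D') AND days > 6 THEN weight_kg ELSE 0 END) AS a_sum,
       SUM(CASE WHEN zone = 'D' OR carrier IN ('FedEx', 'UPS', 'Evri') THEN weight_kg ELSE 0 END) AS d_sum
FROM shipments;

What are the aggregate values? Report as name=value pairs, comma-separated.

a_count=2, a_sum=2718, d_sum=4274

[a_count: zone = 'A']
ship_id=2: ✗
ship_id=3: ✓ → 1
ship_id=4: ✗
ship_id=5: ✗
ship_id=6: ✗
ship_id=7: ✗
ship_id=8: ✓ → 1
ship_id=9: ✗
ship_id=10: ✗
ship_id=11: ✗
ship_id=12: ✗
ship_id=13: ✗
a_count = COUNT(1, 1) = 2
—
[a_sum: zone IN ('A', 'C', 'D') AND days > 6]
ship_id=2: ✓ → 552
ship_id=3: ✓ → 227
ship_id=4: ✗
ship_id=5: ✗
ship_id=6: ✗
ship_id=7: ✗
ship_id=8: ✓ → 624
ship_id=9: ✓ → 802
ship_id=10: ✗
ship_id=11: ✗
ship_id=12: ✗
ship_id=13: ✓ → 513
a_sum = 552 + 227 + 624 + 802 + 513 = 2718
—
[d_sum: zone = 'D' OR carrier IN ('FedEx', 'UPS', 'Evri')]
ship_id=2: ✓ → 552
ship_id=3: ✓ → 227
ship_id=4: ✓ → 859
ship_id=5: ✓ → 265
ship_id=6: ✗
ship_id=7: ✓ → 354
ship_id=8: ✓ → 624
ship_id=9: ✓ → 802
ship_id=10: ✓ → 78
ship_id=11: ✗
ship_id=12: ✗
ship_id=13: ✓ → 513
d_sum = 552 + 227 + 859 + 265 + 354 + 624 + 802 + 78 + 513 = 4274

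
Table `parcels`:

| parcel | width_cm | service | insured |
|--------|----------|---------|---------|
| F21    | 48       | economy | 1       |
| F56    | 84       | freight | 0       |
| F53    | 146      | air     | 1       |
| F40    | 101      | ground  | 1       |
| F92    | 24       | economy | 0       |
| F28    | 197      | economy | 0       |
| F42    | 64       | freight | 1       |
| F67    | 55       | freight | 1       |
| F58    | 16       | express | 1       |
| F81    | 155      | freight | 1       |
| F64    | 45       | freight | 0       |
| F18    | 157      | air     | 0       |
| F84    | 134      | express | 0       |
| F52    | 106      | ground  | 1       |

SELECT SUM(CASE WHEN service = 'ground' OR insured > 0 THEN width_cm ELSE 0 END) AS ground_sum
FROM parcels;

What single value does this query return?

parcel=F21: ✓ → 48
parcel=F56: ✗
parcel=F53: ✓ → 146
parcel=F40: ✓ → 101
parcel=F92: ✗
parcel=F28: ✗
parcel=F42: ✓ → 64
parcel=F67: ✓ → 55
parcel=F58: ✓ → 16
parcel=F81: ✓ → 155
parcel=F64: ✗
parcel=F18: ✗
parcel=F84: ✗
parcel=F52: ✓ → 106
ground_sum = 48 + 146 + 101 + 64 + 55 + 16 + 155 + 106 = 691

691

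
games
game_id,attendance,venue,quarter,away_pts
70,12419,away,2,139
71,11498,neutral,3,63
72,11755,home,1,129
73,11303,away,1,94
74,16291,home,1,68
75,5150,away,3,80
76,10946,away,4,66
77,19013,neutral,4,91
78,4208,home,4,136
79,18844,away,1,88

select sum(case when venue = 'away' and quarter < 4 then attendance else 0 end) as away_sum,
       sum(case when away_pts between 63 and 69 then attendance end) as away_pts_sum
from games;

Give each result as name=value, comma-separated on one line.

away_sum=47716, away_pts_sum=38735

[away_sum: venue = 'away' and quarter < 4]
game_id=70: ✓ → 12419
game_id=71: ✗
game_id=72: ✗
game_id=73: ✓ → 11303
game_id=74: ✗
game_id=75: ✓ → 5150
game_id=76: ✗
game_id=77: ✗
game_id=78: ✗
game_id=79: ✓ → 18844
away_sum = 12419 + 11303 + 5150 + 18844 = 47716
—
[away_pts_sum: away_pts between 63 and 69]
game_id=70: ✗
game_id=71: ✓ → 11498
game_id=72: ✗
game_id=73: ✗
game_id=74: ✓ → 16291
game_id=75: ✗
game_id=76: ✓ → 10946
game_id=77: ✗
game_id=78: ✗
game_id=79: ✗
away_pts_sum = 11498 + 16291 + 10946 = 38735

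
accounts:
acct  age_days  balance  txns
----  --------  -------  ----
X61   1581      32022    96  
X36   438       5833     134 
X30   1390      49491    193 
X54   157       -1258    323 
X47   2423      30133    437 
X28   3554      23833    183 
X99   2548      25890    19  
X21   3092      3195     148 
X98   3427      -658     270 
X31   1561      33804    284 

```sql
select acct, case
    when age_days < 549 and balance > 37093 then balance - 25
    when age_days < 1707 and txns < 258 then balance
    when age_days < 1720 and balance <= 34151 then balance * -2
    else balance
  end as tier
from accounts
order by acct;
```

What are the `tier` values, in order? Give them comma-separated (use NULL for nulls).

acct=X21: ELSE → 3195
acct=X28: ELSE → 23833
acct=X30: age_days < 1707 and txns < 258 → 49491
acct=X31: age_days < 1720 and balance <= 34151 → -67608
acct=X36: age_days < 1707 and txns < 258 → 5833
acct=X47: ELSE → 30133
acct=X54: age_days < 1720 and balance <= 34151 → 2516
acct=X61: age_days < 1707 and txns < 258 → 32022
acct=X98: ELSE → -658
acct=X99: ELSE → 25890

3195, 23833, 49491, -67608, 5833, 30133, 2516, 32022, -658, 25890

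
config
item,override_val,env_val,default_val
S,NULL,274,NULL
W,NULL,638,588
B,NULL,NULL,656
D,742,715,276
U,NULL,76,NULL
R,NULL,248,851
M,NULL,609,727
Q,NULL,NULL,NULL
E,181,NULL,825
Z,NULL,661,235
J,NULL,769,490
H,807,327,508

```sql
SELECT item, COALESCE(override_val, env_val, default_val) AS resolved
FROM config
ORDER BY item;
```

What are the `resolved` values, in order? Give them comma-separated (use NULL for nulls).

656, 742, 181, 807, 769, 609, NULL, 248, 274, 76, 638, 661

item=B: override_val=NULL, env_val=NULL, default_val=656 → 656
item=D: override_val=742 → 742
item=E: override_val=181 → 181
item=H: override_val=807 → 807
item=J: override_val=NULL, env_val=769 → 769
item=M: override_val=NULL, env_val=609 → 609
item=Q: override_val=NULL, env_val=NULL, default_val=NULL (all NULL) → NULL
item=R: override_val=NULL, env_val=248 → 248
item=S: override_val=NULL, env_val=274 → 274
item=U: override_val=NULL, env_val=76 → 76
item=W: override_val=NULL, env_val=638 → 638
item=Z: override_val=NULL, env_val=661 → 661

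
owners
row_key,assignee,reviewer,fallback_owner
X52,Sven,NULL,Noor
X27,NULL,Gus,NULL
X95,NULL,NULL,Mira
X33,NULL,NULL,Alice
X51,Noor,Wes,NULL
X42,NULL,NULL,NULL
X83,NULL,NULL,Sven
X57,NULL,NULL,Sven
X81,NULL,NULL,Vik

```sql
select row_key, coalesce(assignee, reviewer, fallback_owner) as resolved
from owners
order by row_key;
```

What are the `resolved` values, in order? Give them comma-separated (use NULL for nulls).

Gus, Alice, NULL, Noor, Sven, Sven, Vik, Sven, Mira

row_key=X27: assignee=NULL, reviewer=Gus → Gus
row_key=X33: assignee=NULL, reviewer=NULL, fallback_owner=Alice → Alice
row_key=X42: assignee=NULL, reviewer=NULL, fallback_owner=NULL (all NULL) → NULL
row_key=X51: assignee=Noor → Noor
row_key=X52: assignee=Sven → Sven
row_key=X57: assignee=NULL, reviewer=NULL, fallback_owner=Sven → Sven
row_key=X81: assignee=NULL, reviewer=NULL, fallback_owner=Vik → Vik
row_key=X83: assignee=NULL, reviewer=NULL, fallback_owner=Sven → Sven
row_key=X95: assignee=NULL, reviewer=NULL, fallback_owner=Mira → Mira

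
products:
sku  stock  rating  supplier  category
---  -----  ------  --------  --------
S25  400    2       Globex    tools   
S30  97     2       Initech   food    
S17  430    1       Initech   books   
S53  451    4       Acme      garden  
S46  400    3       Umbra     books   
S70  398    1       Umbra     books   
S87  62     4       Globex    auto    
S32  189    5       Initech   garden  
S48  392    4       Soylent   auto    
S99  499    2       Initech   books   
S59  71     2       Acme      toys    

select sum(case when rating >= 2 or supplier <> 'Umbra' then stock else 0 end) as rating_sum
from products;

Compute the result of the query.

2991

sku=S25: ✓ → 400
sku=S30: ✓ → 97
sku=S17: ✓ → 430
sku=S53: ✓ → 451
sku=S46: ✓ → 400
sku=S70: ✗
sku=S87: ✓ → 62
sku=S32: ✓ → 189
sku=S48: ✓ → 392
sku=S99: ✓ → 499
sku=S59: ✓ → 71
rating_sum = 400 + 97 + 430 + 451 + 400 + 62 + 189 + 392 + 499 + 71 = 2991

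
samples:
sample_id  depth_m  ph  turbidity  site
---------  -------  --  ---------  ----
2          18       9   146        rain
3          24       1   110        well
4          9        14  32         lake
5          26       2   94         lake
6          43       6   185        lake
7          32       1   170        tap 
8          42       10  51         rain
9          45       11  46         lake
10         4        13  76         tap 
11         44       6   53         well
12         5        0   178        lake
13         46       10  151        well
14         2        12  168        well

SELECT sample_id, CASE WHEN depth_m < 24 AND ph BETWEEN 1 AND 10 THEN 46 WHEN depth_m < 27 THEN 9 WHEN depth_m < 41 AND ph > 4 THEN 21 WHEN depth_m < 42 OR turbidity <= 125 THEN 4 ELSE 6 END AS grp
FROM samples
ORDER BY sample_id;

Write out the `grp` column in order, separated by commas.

46, 9, 9, 9, 6, 4, 4, 4, 9, 4, 9, 6, 9

sample_id=2: depth_m < 24 AND ph BETWEEN 1 AND 10 → 46
sample_id=3: depth_m < 27 → 9
sample_id=4: depth_m < 27 → 9
sample_id=5: depth_m < 27 → 9
sample_id=6: ELSE → 6
sample_id=7: depth_m < 42 OR turbidity <= 125 → 4
sample_id=8: depth_m < 42 OR turbidity <= 125 → 4
sample_id=9: depth_m < 42 OR turbidity <= 125 → 4
sample_id=10: depth_m < 27 → 9
sample_id=11: depth_m < 42 OR turbidity <= 125 → 4
sample_id=12: depth_m < 27 → 9
sample_id=13: ELSE → 6
sample_id=14: depth_m < 27 → 9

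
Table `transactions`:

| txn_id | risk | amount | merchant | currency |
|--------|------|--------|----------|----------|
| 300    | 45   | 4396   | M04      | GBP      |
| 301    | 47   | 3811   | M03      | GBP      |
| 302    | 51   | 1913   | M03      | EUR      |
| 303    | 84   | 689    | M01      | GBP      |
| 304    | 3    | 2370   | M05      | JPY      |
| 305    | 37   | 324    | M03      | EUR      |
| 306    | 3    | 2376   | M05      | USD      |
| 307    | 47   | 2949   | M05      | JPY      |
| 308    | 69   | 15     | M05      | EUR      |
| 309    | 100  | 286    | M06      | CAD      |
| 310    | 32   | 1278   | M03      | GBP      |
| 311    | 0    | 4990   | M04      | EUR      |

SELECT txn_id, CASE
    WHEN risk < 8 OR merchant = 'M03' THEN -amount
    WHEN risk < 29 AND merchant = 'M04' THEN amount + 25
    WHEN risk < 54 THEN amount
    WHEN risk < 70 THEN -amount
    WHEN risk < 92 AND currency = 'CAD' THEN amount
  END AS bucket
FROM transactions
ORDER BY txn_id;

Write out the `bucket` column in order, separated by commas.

txn_id=300: risk < 54 → 4396
txn_id=301: risk < 8 OR merchant = 'M03' → -3811
txn_id=302: risk < 8 OR merchant = 'M03' → -1913
txn_id=303: (no match → NULL) → NULL
txn_id=304: risk < 8 OR merchant = 'M03' → -2370
txn_id=305: risk < 8 OR merchant = 'M03' → -324
txn_id=306: risk < 8 OR merchant = 'M03' → -2376
txn_id=307: risk < 54 → 2949
txn_id=308: risk < 70 → -15
txn_id=309: (no match → NULL) → NULL
txn_id=310: risk < 8 OR merchant = 'M03' → -1278
txn_id=311: risk < 8 OR merchant = 'M03' → -4990

4396, -3811, -1913, NULL, -2370, -324, -2376, 2949, -15, NULL, -1278, -4990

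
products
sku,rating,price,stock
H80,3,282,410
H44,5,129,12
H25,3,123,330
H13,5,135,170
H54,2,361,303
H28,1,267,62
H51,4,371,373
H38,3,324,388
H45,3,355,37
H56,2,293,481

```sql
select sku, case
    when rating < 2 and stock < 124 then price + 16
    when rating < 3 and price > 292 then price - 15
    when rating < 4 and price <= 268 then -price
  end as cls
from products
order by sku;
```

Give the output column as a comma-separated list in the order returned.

sku=H13: (no match → NULL) → NULL
sku=H25: rating < 4 and price <= 268 → -123
sku=H28: rating < 2 and stock < 124 → 283
sku=H38: (no match → NULL) → NULL
sku=H44: (no match → NULL) → NULL
sku=H45: (no match → NULL) → NULL
sku=H51: (no match → NULL) → NULL
sku=H54: rating < 3 and price > 292 → 346
sku=H56: rating < 3 and price > 292 → 278
sku=H80: (no match → NULL) → NULL

NULL, -123, 283, NULL, NULL, NULL, NULL, 346, 278, NULL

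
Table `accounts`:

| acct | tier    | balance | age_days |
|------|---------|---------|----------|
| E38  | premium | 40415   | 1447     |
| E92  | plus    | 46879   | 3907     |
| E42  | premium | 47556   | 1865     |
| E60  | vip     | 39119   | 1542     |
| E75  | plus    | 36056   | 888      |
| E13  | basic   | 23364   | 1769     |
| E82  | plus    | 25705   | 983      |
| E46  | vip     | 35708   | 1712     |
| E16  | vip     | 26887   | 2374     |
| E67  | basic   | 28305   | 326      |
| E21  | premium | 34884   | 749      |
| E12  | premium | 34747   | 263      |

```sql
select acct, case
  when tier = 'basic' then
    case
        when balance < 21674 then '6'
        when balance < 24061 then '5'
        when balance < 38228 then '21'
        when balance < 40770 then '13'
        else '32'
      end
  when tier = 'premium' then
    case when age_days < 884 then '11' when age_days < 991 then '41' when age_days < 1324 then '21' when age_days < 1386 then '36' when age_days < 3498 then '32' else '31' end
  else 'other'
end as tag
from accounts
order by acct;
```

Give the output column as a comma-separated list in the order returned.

acct=E12: tier='premium' → inner[age_days < 884] → 11
acct=E13: tier='basic' → inner[balance < 24061] → 5
acct=E16: tier='vip' → outer ELSE → other
acct=E21: tier='premium' → inner[age_days < 884] → 11
acct=E38: tier='premium' → inner[age_days < 3498] → 32
acct=E42: tier='premium' → inner[age_days < 3498] → 32
acct=E46: tier='vip' → outer ELSE → other
acct=E60: tier='vip' → outer ELSE → other
acct=E67: tier='basic' → inner[balance < 38228] → 21
acct=E75: tier='plus' → outer ELSE → other
acct=E82: tier='plus' → outer ELSE → other
acct=E92: tier='plus' → outer ELSE → other

11, 5, other, 11, 32, 32, other, other, 21, other, other, other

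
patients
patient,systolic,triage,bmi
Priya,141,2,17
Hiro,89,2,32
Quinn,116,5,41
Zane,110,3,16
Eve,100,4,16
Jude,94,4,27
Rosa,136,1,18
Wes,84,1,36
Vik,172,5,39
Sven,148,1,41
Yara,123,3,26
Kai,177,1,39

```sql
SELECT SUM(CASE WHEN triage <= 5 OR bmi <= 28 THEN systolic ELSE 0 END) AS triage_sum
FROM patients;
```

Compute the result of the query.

patient=Priya: ✓ → 141
patient=Hiro: ✓ → 89
patient=Quinn: ✓ → 116
patient=Zane: ✓ → 110
patient=Eve: ✓ → 100
patient=Jude: ✓ → 94
patient=Rosa: ✓ → 136
patient=Wes: ✓ → 84
patient=Vik: ✓ → 172
patient=Sven: ✓ → 148
patient=Yara: ✓ → 123
patient=Kai: ✓ → 177
triage_sum = 141 + 89 + 116 + 110 + 100 + 94 + 136 + 84 + 172 + 148 + 123 + 177 = 1490

1490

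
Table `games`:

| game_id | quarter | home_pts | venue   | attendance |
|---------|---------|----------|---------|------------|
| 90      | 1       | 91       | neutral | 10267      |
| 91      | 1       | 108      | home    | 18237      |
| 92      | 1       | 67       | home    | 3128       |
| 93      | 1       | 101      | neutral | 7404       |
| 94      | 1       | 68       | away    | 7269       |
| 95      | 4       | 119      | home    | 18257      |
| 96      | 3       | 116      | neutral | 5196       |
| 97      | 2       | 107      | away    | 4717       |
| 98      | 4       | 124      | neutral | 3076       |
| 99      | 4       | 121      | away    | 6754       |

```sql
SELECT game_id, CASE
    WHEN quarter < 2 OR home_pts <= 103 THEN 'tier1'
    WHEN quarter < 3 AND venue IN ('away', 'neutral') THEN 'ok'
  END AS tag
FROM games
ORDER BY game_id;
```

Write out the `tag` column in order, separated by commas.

tier1, tier1, tier1, tier1, tier1, NULL, NULL, ok, NULL, NULL

game_id=90: quarter < 2 OR home_pts <= 103 → tier1
game_id=91: quarter < 2 OR home_pts <= 103 → tier1
game_id=92: quarter < 2 OR home_pts <= 103 → tier1
game_id=93: quarter < 2 OR home_pts <= 103 → tier1
game_id=94: quarter < 2 OR home_pts <= 103 → tier1
game_id=95: (no match → NULL) → NULL
game_id=96: (no match → NULL) → NULL
game_id=97: quarter < 3 AND venue IN ('away', 'neutral') → ok
game_id=98: (no match → NULL) → NULL
game_id=99: (no match → NULL) → NULL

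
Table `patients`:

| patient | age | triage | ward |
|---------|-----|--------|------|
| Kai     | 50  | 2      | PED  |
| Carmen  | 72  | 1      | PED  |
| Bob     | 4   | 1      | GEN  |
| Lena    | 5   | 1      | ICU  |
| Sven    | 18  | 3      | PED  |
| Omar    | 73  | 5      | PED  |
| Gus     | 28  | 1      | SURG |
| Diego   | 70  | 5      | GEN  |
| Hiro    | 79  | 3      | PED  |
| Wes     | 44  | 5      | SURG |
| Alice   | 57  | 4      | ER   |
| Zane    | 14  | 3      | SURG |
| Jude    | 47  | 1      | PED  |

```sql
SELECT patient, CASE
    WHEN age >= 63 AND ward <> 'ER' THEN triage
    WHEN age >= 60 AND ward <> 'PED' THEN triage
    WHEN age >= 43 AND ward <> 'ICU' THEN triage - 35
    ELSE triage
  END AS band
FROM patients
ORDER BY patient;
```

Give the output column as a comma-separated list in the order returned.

patient=Alice: age >= 43 AND ward <> 'ICU' → -31
patient=Bob: ELSE → 1
patient=Carmen: age >= 63 AND ward <> 'ER' → 1
patient=Diego: age >= 63 AND ward <> 'ER' → 5
patient=Gus: ELSE → 1
patient=Hiro: age >= 63 AND ward <> 'ER' → 3
patient=Jude: age >= 43 AND ward <> 'ICU' → -34
patient=Kai: age >= 43 AND ward <> 'ICU' → -33
patient=Lena: ELSE → 1
patient=Omar: age >= 63 AND ward <> 'ER' → 5
patient=Sven: ELSE → 3
patient=Wes: age >= 43 AND ward <> 'ICU' → -30
patient=Zane: ELSE → 3

-31, 1, 1, 5, 1, 3, -34, -33, 1, 5, 3, -30, 3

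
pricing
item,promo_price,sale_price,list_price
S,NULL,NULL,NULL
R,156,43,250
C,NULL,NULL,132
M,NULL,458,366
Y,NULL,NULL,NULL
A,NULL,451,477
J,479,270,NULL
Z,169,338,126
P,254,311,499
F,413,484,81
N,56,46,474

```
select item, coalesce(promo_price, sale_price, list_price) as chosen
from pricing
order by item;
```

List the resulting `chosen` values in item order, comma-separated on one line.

item=A: promo_price=NULL, sale_price=451 → 451
item=C: promo_price=NULL, sale_price=NULL, list_price=132 → 132
item=F: promo_price=413 → 413
item=J: promo_price=479 → 479
item=M: promo_price=NULL, sale_price=458 → 458
item=N: promo_price=56 → 56
item=P: promo_price=254 → 254
item=R: promo_price=156 → 156
item=S: promo_price=NULL, sale_price=NULL, list_price=NULL (all NULL) → NULL
item=Y: promo_price=NULL, sale_price=NULL, list_price=NULL (all NULL) → NULL
item=Z: promo_price=169 → 169

451, 132, 413, 479, 458, 56, 254, 156, NULL, NULL, 169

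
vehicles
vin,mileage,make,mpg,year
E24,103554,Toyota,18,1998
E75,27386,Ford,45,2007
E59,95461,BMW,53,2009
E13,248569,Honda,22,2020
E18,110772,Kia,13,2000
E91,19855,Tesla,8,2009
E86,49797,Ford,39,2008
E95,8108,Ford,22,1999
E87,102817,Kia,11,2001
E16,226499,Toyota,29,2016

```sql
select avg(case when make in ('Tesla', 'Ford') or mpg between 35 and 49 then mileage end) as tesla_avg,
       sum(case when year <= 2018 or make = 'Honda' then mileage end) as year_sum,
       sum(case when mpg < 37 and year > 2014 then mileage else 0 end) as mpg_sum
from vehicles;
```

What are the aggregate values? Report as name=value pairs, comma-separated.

tesla_avg=26286.5, year_sum=992818, mpg_sum=475068

[tesla_avg: make in ('Tesla', 'Ford') or mpg between 35 and 49]
vin=E24: ✗
vin=E75: ✓ → 27386
vin=E59: ✗
vin=E13: ✗
vin=E18: ✗
vin=E91: ✓ → 19855
vin=E86: ✓ → 49797
vin=E95: ✓ → 8108
vin=E87: ✗
vin=E16: ✗
tesla_avg = (27386 + 19855 + 49797 + 8108) / 4 = 26286.5
—
[year_sum: year <= 2018 or make = 'Honda']
vin=E24: ✓ → 103554
vin=E75: ✓ → 27386
vin=E59: ✓ → 95461
vin=E13: ✓ → 248569
vin=E18: ✓ → 110772
vin=E91: ✓ → 19855
vin=E86: ✓ → 49797
vin=E95: ✓ → 8108
vin=E87: ✓ → 102817
vin=E16: ✓ → 226499
year_sum = 103554 + 27386 + 95461 + 248569 + 110772 + 19855 + 49797 + 8108 + 102817 + 226499 = 992818
—
[mpg_sum: mpg < 37 and year > 2014]
vin=E24: ✗
vin=E75: ✗
vin=E59: ✗
vin=E13: ✓ → 248569
vin=E18: ✗
vin=E91: ✗
vin=E86: ✗
vin=E95: ✗
vin=E87: ✗
vin=E16: ✓ → 226499
mpg_sum = 248569 + 226499 = 475068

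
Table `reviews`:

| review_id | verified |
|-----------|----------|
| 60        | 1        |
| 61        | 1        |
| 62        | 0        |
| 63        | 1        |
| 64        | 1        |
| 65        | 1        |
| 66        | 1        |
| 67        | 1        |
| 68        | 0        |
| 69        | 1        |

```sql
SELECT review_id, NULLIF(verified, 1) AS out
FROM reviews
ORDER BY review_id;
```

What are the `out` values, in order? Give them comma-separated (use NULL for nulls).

NULL, NULL, 0, NULL, NULL, NULL, NULL, NULL, 0, NULL

review_id=60: verified=1 vs 1: equal → NULL
review_id=61: verified=1 vs 1: equal → NULL
review_id=62: verified=0 vs 1: differ → 0
review_id=63: verified=1 vs 1: equal → NULL
review_id=64: verified=1 vs 1: equal → NULL
review_id=65: verified=1 vs 1: equal → NULL
review_id=66: verified=1 vs 1: equal → NULL
review_id=67: verified=1 vs 1: equal → NULL
review_id=68: verified=0 vs 1: differ → 0
review_id=69: verified=1 vs 1: equal → NULL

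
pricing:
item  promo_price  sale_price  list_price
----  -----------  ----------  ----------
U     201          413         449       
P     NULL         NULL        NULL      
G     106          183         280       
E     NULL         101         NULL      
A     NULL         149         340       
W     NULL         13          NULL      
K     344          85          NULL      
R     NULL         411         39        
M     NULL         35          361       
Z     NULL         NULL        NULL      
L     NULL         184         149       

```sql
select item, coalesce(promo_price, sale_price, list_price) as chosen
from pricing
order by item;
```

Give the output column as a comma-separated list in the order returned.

item=A: promo_price=NULL, sale_price=149 → 149
item=E: promo_price=NULL, sale_price=101 → 101
item=G: promo_price=106 → 106
item=K: promo_price=344 → 344
item=L: promo_price=NULL, sale_price=184 → 184
item=M: promo_price=NULL, sale_price=35 → 35
item=P: promo_price=NULL, sale_price=NULL, list_price=NULL (all NULL) → NULL
item=R: promo_price=NULL, sale_price=411 → 411
item=U: promo_price=201 → 201
item=W: promo_price=NULL, sale_price=13 → 13
item=Z: promo_price=NULL, sale_price=NULL, list_price=NULL (all NULL) → NULL

149, 101, 106, 344, 184, 35, NULL, 411, 201, 13, NULL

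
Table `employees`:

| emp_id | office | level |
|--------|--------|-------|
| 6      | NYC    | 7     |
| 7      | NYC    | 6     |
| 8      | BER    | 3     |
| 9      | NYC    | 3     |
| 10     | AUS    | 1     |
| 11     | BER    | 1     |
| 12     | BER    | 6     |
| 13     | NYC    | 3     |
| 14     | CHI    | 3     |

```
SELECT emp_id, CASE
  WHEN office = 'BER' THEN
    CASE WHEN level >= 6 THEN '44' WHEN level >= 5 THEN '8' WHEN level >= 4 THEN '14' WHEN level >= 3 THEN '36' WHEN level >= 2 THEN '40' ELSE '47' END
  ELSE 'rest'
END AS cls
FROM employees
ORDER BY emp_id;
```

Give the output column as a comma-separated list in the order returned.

rest, rest, 36, rest, rest, 47, 44, rest, rest

emp_id=6: office='NYC' → outer ELSE → rest
emp_id=7: office='NYC' → outer ELSE → rest
emp_id=8: office='BER' → inner[level >= 3] → 36
emp_id=9: office='NYC' → outer ELSE → rest
emp_id=10: office='AUS' → outer ELSE → rest
emp_id=11: office='BER' → inner[ELSE] → 47
emp_id=12: office='BER' → inner[level >= 6] → 44
emp_id=13: office='NYC' → outer ELSE → rest
emp_id=14: office='CHI' → outer ELSE → rest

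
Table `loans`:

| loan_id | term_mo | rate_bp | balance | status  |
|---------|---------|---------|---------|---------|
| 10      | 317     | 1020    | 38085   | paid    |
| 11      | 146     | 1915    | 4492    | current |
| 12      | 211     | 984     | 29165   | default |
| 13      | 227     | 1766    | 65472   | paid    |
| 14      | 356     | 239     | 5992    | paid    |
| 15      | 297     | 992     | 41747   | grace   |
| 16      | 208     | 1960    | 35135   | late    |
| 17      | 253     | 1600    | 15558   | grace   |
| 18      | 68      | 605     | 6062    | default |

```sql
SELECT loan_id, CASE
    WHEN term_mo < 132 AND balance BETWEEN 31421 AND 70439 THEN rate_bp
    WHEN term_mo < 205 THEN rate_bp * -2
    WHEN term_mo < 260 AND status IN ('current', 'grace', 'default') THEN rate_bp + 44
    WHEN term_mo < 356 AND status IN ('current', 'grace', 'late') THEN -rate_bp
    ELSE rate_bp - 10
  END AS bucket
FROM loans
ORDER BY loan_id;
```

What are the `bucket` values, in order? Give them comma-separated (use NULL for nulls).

loan_id=10: ELSE → 1010
loan_id=11: term_mo < 205 → -3830
loan_id=12: term_mo < 260 AND status IN ('current', 'grace', 'default') → 1028
loan_id=13: ELSE → 1756
loan_id=14: ELSE → 229
loan_id=15: term_mo < 356 AND status IN ('current', 'grace', 'late') → -992
loan_id=16: term_mo < 356 AND status IN ('current', 'grace', 'late') → -1960
loan_id=17: term_mo < 260 AND status IN ('current', 'grace', 'default') → 1644
loan_id=18: term_mo < 205 → -1210

1010, -3830, 1028, 1756, 229, -992, -1960, 1644, -1210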